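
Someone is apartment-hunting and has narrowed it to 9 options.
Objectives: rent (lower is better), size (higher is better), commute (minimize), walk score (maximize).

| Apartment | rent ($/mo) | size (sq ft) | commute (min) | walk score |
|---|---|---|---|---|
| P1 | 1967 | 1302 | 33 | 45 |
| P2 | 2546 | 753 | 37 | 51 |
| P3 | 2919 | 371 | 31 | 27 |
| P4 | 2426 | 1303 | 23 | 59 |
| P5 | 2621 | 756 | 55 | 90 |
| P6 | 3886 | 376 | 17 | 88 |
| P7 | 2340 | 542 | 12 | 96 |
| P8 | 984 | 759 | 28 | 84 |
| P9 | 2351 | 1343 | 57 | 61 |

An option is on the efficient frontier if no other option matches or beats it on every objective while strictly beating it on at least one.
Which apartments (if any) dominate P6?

P7: rent 2340≤3886, size 542≥376, commute 12≤17, walk score 96≥88 — dominates P6.
Others (P1, P2, P3, P4, P5, P8, P9) are each worse than P6 on at least one objective.

P7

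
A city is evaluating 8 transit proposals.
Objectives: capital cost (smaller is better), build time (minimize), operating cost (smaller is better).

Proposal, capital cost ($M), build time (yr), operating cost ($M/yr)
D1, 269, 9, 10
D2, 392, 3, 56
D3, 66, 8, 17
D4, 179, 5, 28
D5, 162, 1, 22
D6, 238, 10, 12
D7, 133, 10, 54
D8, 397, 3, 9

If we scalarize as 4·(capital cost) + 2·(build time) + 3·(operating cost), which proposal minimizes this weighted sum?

D1: 4·269 + 2·9 + 3·10 = 1124
D2: 4·392 + 2·3 + 3·56 = 1742
D3: 4·66 + 2·8 + 3·17 = 331
D4: 4·179 + 2·5 + 3·28 = 810
D5: 4·162 + 2·1 + 3·22 = 716
D6: 4·238 + 2·10 + 3·12 = 1008
D7: 4·133 + 2·10 + 3·54 = 714
D8: 4·397 + 2·3 + 3·9 = 1621
Lowest: D3 at 331.

D3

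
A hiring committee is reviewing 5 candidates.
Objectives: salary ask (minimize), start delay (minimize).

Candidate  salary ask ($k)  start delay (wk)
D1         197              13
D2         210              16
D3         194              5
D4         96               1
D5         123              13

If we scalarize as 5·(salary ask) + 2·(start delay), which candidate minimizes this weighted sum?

D1: 5·197 + 2·13 = 1011
D2: 5·210 + 2·16 = 1082
D3: 5·194 + 2·5 = 980
D4: 5·96 + 2·1 = 482
D5: 5·123 + 2·13 = 641
Lowest: D4 at 482.

D4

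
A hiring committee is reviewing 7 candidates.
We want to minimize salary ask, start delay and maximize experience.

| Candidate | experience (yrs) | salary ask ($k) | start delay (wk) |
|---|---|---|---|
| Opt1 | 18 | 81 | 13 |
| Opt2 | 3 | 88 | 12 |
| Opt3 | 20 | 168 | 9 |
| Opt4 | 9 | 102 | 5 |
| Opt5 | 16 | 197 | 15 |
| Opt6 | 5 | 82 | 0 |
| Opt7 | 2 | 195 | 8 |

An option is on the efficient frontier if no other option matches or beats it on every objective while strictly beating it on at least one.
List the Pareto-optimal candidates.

Opt1: not dominated (best salary ask).
Opt2: dominated by Opt6 (experience 5≥3, salary ask 82≤88, start delay 0≤12).
Opt3: not dominated (best experience).
Opt4: not dominated.
Opt5: dominated by Opt1 (experience 18≥16, salary ask 81≤197, start delay 13≤15).
Opt6: not dominated (best start delay).
Opt7: dominated by Opt4 (experience 9≥2, salary ask 102≤195, start delay 5≤8).

Opt1, Opt3, Opt4, Opt6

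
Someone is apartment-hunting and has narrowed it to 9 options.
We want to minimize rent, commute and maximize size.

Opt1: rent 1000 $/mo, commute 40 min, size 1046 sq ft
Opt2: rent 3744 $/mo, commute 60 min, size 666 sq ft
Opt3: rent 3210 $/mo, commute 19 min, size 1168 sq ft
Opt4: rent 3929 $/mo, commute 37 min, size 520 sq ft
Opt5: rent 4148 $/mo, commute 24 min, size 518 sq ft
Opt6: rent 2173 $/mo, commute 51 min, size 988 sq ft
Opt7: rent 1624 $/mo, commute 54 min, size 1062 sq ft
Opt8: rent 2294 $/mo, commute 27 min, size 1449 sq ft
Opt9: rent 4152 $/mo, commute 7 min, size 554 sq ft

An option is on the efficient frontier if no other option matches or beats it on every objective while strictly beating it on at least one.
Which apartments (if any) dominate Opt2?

Opt1, Opt3, Opt6, Opt7, Opt8

Opt1: rent 1000≤3744, commute 40≤60, size 1046≥666 — dominates Opt2.
Opt3: rent 3210≤3744, commute 19≤60, size 1168≥666 — dominates Opt2.
Opt6: rent 2173≤3744, commute 51≤60, size 988≥666 — dominates Opt2.
Opt7: rent 1624≤3744, commute 54≤60, size 1062≥666 — dominates Opt2.
Opt8: rent 2294≤3744, commute 27≤60, size 1449≥666 — dominates Opt2.
Others (Opt4, Opt5, Opt9) are each worse than Opt2 on at least one objective.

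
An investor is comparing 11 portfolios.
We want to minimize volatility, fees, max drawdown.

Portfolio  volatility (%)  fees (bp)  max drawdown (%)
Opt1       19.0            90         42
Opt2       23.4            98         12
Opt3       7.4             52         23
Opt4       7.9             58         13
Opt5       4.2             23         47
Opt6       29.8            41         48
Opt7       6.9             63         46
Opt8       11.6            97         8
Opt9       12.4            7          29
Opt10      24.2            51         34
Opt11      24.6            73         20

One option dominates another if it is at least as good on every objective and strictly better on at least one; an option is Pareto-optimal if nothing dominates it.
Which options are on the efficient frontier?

Opt3, Opt4, Opt5, Opt7, Opt8, Opt9

Opt1: dominated by Opt3 (volatility 7.4≤19.0, fees 52≤90, max drawdown 23≤42).
Opt2: dominated by Opt8 (volatility 11.6≤23.4, fees 97≤98, max drawdown 8≤12).
Opt3: not dominated.
Opt4: not dominated.
Opt5: not dominated (best volatility).
Opt6: dominated by Opt5 (volatility 4.2≤29.8, fees 23≤41, max drawdown 47≤48).
Opt7: not dominated.
Opt8: not dominated (best max drawdown).
Opt9: not dominated (best fees).
Opt10: dominated by Opt9 (volatility 12.4≤24.2, fees 7≤51, max drawdown 29≤34).
Opt11: dominated by Opt4 (volatility 7.9≤24.6, fees 58≤73, max drawdown 13≤20).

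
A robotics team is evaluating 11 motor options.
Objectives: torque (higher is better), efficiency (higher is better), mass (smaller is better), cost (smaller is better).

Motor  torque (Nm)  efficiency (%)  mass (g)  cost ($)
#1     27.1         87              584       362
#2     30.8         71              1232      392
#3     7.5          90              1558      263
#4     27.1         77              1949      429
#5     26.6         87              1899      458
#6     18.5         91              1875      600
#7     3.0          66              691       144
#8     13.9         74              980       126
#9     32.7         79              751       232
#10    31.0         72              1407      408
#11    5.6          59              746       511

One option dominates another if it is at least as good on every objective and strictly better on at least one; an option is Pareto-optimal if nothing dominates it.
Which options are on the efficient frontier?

#1, #3, #6, #7, #8, #9

#1: not dominated (best mass).
#2: dominated by #9 (torque 32.7≥30.8, efficiency 79≥71, mass 751≤1232, cost 232≤392).
#3: not dominated.
#4: dominated by #1 (torque 27.1≥27.1, efficiency 87≥77, mass 584≤1949, cost 362≤429).
#5: dominated by #1 (torque 27.1≥26.6, efficiency 87≥87, mass 584≤1899, cost 362≤458).
#6: not dominated (best efficiency).
#7: not dominated.
#8: not dominated (best cost).
#9: not dominated (best torque).
#10: dominated by #9 (torque 32.7≥31.0, efficiency 79≥72, mass 751≤1407, cost 232≤408).
#11: dominated by #1 (torque 27.1≥5.6, efficiency 87≥59, mass 584≤746, cost 362≤511).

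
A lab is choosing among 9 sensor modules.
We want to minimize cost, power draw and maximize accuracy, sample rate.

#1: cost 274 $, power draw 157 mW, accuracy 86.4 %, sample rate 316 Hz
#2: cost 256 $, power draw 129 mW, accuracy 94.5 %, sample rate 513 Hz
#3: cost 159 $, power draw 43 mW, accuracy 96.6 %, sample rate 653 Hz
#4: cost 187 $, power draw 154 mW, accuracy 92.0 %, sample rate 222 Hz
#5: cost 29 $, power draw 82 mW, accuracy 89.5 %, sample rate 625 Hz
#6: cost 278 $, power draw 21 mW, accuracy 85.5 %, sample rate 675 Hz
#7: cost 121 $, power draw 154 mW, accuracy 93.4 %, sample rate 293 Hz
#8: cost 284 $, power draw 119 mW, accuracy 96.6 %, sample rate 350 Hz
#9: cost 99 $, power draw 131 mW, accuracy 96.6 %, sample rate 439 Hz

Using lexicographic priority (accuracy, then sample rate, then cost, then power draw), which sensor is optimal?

First maximize accuracy: best is 96.6, kept {#3, #8, #9}.
Then maximize sample rate: best is 653, kept {#3}.

#3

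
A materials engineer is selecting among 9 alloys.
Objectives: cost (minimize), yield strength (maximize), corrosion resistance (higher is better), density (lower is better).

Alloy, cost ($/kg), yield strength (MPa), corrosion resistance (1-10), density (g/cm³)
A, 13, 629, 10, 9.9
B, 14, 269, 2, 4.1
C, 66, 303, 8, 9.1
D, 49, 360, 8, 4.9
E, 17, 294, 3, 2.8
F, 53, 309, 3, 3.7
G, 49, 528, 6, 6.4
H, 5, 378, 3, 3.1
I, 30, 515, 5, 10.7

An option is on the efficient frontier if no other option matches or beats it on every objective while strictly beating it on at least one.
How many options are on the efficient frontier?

A: not dominated (best yield strength).
B: dominated by H (cost 5≤14, yield strength 378≥269, corrosion resistance 3≥2, density 3.1≤4.1).
C: dominated by D (cost 49≤66, yield strength 360≥303, corrosion resistance 8≥8, density 4.9≤9.1).
D: not dominated.
E: not dominated (best density).
F: dominated by H (cost 5≤53, yield strength 378≥309, corrosion resistance 3≥3, density 3.1≤3.7).
G: not dominated.
H: not dominated (best cost).
I: dominated by A (cost 13≤30, yield strength 629≥515, corrosion resistance 10≥5, density 9.9≤10.7).
Pareto-optimal: A, D, E, G, H → 5.

5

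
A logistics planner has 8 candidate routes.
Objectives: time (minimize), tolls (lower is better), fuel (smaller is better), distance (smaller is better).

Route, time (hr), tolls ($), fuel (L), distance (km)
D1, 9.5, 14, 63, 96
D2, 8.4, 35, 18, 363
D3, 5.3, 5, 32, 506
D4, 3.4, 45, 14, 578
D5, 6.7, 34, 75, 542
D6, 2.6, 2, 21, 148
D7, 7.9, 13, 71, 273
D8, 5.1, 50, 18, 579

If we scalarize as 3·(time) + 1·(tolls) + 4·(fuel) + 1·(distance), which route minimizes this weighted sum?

D1: 3·9.5 + 1·14 + 4·63 + 1·96 = 390.5
D2: 3·8.4 + 1·35 + 4·18 + 1·363 = 495.2
D3: 3·5.3 + 1·5 + 4·32 + 1·506 = 654.9
D4: 3·3.4 + 1·45 + 4·14 + 1·578 = 689.2
D5: 3·6.7 + 1·34 + 4·75 + 1·542 = 896.1
D6: 3·2.6 + 1·2 + 4·21 + 1·148 = 241.8
D7: 3·7.9 + 1·13 + 4·71 + 1·273 = 593.7
D8: 3·5.1 + 1·50 + 4·18 + 1·579 = 716.3
Lowest: D6 at 241.8.

D6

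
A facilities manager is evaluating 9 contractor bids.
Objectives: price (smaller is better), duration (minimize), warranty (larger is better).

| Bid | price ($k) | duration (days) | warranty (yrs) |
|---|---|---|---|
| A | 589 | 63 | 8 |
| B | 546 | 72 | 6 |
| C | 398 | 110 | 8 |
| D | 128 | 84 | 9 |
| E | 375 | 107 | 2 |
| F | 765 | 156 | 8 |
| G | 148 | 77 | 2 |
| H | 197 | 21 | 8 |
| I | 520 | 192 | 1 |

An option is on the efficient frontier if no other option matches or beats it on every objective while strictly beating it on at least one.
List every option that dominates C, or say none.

D, H

D: price 128≤398, duration 84≤110, warranty 9≥8 — dominates C.
H: price 197≤398, duration 21≤110, warranty 8≥8 — dominates C.
Others (A, B, E, F, G, I) are each worse than C on at least one objective.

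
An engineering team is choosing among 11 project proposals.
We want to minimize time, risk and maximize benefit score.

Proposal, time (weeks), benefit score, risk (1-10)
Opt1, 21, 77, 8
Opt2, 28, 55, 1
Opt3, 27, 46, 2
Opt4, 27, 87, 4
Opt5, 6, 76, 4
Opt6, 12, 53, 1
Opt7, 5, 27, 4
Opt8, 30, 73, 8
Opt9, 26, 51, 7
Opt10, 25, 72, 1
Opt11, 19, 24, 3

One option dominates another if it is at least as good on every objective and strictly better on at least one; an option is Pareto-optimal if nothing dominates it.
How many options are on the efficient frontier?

Opt1: not dominated.
Opt2: dominated by Opt10 (time 25≤28, benefit score 72≥55, risk 1≤1).
Opt3: dominated by Opt6 (time 12≤27, benefit score 53≥46, risk 1≤2).
Opt4: not dominated (best benefit score).
Opt5: not dominated.
Opt6: not dominated.
Opt7: not dominated (best time).
Opt8: dominated by Opt1 (time 21≤30, benefit score 77≥73, risk 8≤8).
Opt9: dominated by Opt5 (time 6≤26, benefit score 76≥51, risk 4≤7).
Opt10: not dominated.
Opt11: dominated by Opt6 (time 12≤19, benefit score 53≥24, risk 1≤3).
Pareto-optimal: Opt1, Opt4, Opt5, Opt6, Opt7, Opt10 → 6.

6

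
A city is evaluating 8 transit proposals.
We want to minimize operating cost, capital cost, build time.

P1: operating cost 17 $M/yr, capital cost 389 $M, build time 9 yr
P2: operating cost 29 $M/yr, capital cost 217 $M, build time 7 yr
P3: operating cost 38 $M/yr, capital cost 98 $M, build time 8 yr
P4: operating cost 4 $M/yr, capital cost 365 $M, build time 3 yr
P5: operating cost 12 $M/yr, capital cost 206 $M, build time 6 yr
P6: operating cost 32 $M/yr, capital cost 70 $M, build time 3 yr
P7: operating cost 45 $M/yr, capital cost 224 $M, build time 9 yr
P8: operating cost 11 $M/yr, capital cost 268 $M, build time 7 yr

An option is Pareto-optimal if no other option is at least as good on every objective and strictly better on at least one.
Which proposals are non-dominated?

P1: dominated by P4 (operating cost 4≤17, capital cost 365≤389, build time 3≤9).
P2: dominated by P5 (operating cost 12≤29, capital cost 206≤217, build time 6≤7).
P3: dominated by P6 (operating cost 32≤38, capital cost 70≤98, build time 3≤8).
P4: not dominated (best operating cost).
P5: not dominated.
P6: not dominated (best capital cost).
P7: dominated by P2 (operating cost 29≤45, capital cost 217≤224, build time 7≤9).
P8: not dominated.

P4, P5, P6, P8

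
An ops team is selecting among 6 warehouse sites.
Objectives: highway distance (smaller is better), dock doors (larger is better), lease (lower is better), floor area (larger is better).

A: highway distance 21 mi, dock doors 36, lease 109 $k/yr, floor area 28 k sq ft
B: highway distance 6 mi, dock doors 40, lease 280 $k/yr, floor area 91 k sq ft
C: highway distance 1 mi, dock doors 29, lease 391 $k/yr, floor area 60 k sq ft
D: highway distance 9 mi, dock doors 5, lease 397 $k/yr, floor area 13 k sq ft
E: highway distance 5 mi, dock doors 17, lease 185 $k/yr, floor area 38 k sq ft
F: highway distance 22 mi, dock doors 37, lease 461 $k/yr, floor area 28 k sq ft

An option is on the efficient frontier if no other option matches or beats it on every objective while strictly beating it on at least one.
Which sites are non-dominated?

A: not dominated (best lease).
B: not dominated (best dock doors).
C: not dominated (best highway distance).
D: dominated by B (highway distance 6≤9, dock doors 40≥5, lease 280≤397, floor area 91≥13).
E: not dominated.
F: dominated by B (highway distance 6≤22, dock doors 40≥37, lease 280≤461, floor area 91≥28).

A, B, C, E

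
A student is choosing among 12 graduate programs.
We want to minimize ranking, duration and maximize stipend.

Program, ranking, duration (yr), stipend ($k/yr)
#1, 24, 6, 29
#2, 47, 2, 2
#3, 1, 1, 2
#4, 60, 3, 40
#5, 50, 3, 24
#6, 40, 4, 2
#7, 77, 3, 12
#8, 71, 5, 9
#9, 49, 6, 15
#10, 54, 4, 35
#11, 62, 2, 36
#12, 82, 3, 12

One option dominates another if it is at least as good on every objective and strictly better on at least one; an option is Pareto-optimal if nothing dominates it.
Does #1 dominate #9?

Yes

#1 vs #9: ranking 24≤49, duration 6≤6, stipend 29≥15 — #1 is at least as good on every objective with at least one strict improvement.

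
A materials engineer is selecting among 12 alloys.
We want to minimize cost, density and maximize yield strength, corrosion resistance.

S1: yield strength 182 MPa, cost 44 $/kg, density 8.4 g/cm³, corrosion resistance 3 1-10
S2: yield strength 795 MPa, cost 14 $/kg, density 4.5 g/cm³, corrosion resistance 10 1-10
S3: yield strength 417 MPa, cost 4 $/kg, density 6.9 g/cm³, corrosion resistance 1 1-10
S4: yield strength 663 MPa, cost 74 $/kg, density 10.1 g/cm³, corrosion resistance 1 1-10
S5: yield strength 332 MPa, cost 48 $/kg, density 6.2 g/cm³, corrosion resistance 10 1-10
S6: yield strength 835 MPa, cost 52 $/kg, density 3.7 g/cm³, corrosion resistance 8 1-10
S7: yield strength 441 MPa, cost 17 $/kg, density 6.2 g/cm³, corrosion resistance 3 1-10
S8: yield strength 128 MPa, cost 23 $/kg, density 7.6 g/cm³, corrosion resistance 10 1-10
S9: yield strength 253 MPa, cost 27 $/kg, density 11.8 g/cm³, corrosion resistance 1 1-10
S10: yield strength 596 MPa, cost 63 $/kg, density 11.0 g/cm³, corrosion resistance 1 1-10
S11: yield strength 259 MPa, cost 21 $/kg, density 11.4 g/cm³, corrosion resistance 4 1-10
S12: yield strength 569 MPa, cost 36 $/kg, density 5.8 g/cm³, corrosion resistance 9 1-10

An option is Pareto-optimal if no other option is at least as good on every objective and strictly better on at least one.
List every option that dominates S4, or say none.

S2, S6

S2: yield strength 795≥663, cost 14≤74, density 4.5≤10.1, corrosion resistance 10≥1 — dominates S4.
S6: yield strength 835≥663, cost 52≤74, density 3.7≤10.1, corrosion resistance 8≥1 — dominates S4.
Others (S1, S3, S5, S7, S8, S9, S10, S11, S12) are each worse than S4 on at least one objective.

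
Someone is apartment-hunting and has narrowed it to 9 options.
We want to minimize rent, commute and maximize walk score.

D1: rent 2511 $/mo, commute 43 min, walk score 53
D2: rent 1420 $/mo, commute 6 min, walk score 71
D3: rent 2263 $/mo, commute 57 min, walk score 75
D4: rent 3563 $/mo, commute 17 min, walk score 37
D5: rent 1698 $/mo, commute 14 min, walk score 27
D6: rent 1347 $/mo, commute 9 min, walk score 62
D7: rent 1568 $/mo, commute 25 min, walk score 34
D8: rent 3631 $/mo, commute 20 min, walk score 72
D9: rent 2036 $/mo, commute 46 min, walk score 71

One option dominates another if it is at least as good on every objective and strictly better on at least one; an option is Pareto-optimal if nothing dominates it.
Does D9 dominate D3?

No

D9 vs D3: D9 is worse on walk score (71 vs 75), so it does not dominate D3.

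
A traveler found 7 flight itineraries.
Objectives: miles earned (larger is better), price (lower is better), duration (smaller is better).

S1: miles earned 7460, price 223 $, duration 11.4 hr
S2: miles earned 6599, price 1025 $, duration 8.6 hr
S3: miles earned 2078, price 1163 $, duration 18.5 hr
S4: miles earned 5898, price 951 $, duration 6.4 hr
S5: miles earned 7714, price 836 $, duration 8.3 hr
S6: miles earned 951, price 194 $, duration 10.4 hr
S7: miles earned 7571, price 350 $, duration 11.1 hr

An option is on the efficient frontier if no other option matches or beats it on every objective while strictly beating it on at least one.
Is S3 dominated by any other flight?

Yes

S1 vs S3: miles earned 7460≥2078, price 223≤1163, duration 11.4≤18.5 — S1 is at least as good on every objective and strictly better on at least one, so S1 dominates S3.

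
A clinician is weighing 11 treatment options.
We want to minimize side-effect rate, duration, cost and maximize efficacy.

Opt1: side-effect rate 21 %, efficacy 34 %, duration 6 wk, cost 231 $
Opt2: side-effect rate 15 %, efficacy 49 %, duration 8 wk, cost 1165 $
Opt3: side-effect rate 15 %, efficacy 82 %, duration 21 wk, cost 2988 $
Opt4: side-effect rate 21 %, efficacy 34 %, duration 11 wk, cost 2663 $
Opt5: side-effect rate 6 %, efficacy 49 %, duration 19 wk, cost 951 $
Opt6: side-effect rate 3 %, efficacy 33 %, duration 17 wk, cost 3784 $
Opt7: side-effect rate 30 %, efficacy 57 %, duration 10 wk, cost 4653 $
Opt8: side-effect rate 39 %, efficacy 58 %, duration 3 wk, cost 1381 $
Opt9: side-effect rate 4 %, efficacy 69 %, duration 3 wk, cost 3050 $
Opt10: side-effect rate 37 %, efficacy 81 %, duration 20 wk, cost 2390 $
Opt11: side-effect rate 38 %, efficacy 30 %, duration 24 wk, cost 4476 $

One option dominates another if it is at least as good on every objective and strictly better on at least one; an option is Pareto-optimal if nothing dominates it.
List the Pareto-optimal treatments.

Opt1: not dominated (best cost).
Opt2: not dominated.
Opt3: not dominated (best efficacy).
Opt4: dominated by Opt1 (side-effect rate 21≤21, efficacy 34≥34, duration 6≤11, cost 231≤2663).
Opt5: not dominated.
Opt6: not dominated (best side-effect rate).
Opt7: dominated by Opt9 (side-effect rate 4≤30, efficacy 69≥57, duration 3≤10, cost 3050≤4653).
Opt8: not dominated.
Opt9: not dominated.
Opt10: not dominated.
Opt11: dominated by Opt1 (side-effect rate 21≤38, efficacy 34≥30, duration 6≤24, cost 231≤4476).

Opt1, Opt2, Opt3, Opt5, Opt6, Opt8, Opt9, Opt10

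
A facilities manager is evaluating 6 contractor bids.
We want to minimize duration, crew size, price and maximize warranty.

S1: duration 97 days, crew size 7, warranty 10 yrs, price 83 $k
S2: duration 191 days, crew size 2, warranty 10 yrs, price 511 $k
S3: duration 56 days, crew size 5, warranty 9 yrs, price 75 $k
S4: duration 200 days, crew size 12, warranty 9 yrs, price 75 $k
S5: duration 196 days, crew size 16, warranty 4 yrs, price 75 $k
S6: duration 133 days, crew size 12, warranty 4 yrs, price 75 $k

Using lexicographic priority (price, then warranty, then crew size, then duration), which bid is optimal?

S3

First minimize price: best is 75, kept {S3, S4, S5, S6}.
Then maximize warranty: best is 9, kept {S3, S4}.
Then minimize crew size: best is 5, kept {S3}.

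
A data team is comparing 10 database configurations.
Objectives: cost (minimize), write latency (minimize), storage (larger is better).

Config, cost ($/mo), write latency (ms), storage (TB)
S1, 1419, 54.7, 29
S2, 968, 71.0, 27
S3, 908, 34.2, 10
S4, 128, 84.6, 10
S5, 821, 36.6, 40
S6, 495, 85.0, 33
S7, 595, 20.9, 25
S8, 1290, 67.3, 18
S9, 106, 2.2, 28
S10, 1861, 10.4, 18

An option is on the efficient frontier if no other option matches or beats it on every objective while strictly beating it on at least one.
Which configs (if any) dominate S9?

none

S1: worse on cost (1419 vs 106).
S2: worse on cost (968 vs 106).
S3: worse on cost (908 vs 106).
S4: worse on cost (128 vs 106).
S5: worse on cost (821 vs 106).
S6: worse on cost (495 vs 106).
S7: worse on cost (595 vs 106).
S8: worse on cost (1290 vs 106).
S10: worse on cost (1861 vs 106).
No option dominates S9.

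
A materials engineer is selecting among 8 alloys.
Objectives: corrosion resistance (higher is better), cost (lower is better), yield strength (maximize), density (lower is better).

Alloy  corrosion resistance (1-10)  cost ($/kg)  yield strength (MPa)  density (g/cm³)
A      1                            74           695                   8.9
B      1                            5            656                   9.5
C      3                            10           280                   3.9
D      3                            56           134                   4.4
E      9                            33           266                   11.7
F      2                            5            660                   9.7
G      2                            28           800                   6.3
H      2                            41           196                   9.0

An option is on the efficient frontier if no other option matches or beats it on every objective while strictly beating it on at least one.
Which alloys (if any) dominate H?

C, G

C: corrosion resistance 3≥2, cost 10≤41, yield strength 280≥196, density 3.9≤9.0 — dominates H.
G: corrosion resistance 2≥2, cost 28≤41, yield strength 800≥196, density 6.3≤9.0 — dominates H.
Others (A, B, D, E, F) are each worse than H on at least one objective.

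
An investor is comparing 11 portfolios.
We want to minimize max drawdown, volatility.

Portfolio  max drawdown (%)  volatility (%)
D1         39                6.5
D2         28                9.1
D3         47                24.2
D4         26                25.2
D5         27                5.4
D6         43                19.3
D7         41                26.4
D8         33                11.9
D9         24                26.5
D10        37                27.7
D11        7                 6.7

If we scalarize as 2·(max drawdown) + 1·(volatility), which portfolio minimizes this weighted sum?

D1: 2·39 + 1·6.5 = 84.5
D2: 2·28 + 1·9.1 = 65.1
D3: 2·47 + 1·24.2 = 118.2
D4: 2·26 + 1·25.2 = 77.2
D5: 2·27 + 1·5.4 = 59.4
D6: 2·43 + 1·19.3 = 105.3
D7: 2·41 + 1·26.4 = 108.4
D8: 2·33 + 1·11.9 = 77.9
D9: 2·24 + 1·26.5 = 74.5
D10: 2·37 + 1·27.7 = 101.7
D11: 2·7 + 1·6.7 = 20.7
Lowest: D11 at 20.7.

D11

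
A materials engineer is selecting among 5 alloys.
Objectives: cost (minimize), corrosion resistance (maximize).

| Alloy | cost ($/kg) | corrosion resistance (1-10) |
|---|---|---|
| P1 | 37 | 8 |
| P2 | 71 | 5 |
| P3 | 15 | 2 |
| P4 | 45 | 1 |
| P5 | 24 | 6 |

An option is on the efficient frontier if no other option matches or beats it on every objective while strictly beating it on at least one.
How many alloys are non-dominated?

P1: not dominated (best corrosion resistance).
P2: dominated by P1 (cost 37≤71, corrosion resistance 8≥5).
P3: not dominated (best cost).
P4: dominated by P1 (cost 37≤45, corrosion resistance 8≥1).
P5: not dominated.
Pareto-optimal: P1, P3, P5 → 3.

3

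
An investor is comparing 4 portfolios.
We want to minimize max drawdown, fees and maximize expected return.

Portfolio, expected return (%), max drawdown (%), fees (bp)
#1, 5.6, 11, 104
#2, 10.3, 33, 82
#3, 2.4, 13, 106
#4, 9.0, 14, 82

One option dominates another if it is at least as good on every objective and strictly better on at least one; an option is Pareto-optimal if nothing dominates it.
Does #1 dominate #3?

Yes

#1 vs #3: expected return 5.6≥2.4, max drawdown 11≤13, fees 104≤106 — #1 is at least as good on every objective with at least one strict improvement.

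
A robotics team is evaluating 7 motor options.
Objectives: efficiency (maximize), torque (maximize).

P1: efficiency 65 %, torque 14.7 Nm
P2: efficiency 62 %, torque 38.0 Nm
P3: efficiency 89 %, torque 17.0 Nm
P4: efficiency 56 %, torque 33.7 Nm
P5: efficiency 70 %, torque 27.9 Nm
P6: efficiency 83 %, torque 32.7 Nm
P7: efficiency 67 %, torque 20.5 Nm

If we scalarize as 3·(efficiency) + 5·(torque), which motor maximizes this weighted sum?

P1: 3·65 + 5·14.7 = 268.5
P2: 3·62 + 5·38.0 = 376.0
P3: 3·89 + 5·17.0 = 352.0
P4: 3·56 + 5·33.7 = 336.5
P5: 3·70 + 5·27.9 = 349.5
P6: 3·83 + 5·32.7 = 412.5
P7: 3·67 + 5·20.5 = 303.5
Highest: P6 at 412.5.

P6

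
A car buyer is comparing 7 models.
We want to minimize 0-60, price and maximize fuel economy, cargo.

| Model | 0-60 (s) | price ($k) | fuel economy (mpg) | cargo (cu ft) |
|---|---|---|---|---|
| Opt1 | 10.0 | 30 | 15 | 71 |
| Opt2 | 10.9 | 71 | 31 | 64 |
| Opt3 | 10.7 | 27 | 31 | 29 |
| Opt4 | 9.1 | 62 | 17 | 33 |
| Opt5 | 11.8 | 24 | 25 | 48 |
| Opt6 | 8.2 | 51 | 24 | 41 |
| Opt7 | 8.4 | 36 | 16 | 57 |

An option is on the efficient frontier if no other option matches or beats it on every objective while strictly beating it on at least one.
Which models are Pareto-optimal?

Opt1: not dominated (best cargo).
Opt2: not dominated.
Opt3: not dominated.
Opt4: dominated by Opt6 (0-60 8.2≤9.1, price 51≤62, fuel economy 24≥17, cargo 41≥33).
Opt5: not dominated (best price).
Opt6: not dominated (best 0-60).
Opt7: not dominated.

Opt1, Opt2, Opt3, Opt5, Opt6, Opt7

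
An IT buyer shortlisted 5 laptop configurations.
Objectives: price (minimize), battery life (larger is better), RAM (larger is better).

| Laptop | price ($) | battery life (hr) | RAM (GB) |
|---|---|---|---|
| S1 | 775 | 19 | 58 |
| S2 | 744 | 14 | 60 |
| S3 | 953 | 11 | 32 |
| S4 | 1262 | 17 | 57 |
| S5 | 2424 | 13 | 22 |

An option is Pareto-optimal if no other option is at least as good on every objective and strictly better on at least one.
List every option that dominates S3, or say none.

S1, S2

S1: price 775≤953, battery life 19≥11, RAM 58≥32 — dominates S3.
S2: price 744≤953, battery life 14≥11, RAM 60≥32 — dominates S3.
Others (S4, S5) are each worse than S3 on at least one objective.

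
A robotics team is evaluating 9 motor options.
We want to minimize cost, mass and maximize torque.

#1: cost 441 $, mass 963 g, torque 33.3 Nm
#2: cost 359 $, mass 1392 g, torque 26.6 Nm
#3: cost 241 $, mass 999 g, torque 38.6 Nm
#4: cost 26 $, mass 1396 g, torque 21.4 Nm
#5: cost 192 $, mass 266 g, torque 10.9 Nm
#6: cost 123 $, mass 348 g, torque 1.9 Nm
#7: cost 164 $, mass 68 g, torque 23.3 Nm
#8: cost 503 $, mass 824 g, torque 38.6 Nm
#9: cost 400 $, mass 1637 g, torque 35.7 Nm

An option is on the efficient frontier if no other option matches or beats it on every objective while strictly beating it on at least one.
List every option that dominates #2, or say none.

#3: cost 241≤359, mass 999≤1392, torque 38.6≥26.6 — dominates #2.
Others (#1, #4, #5, #6, #7, #8, #9) are each worse than #2 on at least one objective.

#3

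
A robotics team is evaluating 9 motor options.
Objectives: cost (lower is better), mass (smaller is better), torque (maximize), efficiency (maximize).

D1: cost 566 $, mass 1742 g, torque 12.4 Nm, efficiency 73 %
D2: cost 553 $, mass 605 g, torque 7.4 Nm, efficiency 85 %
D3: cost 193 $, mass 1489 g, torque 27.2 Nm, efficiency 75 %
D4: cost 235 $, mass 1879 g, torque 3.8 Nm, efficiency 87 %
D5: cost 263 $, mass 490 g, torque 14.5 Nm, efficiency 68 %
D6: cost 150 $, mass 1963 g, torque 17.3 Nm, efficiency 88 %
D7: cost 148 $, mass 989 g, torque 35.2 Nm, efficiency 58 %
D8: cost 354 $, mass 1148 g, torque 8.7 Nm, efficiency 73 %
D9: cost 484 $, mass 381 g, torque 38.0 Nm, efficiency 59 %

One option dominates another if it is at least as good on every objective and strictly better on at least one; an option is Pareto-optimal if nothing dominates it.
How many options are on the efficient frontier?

D1: dominated by D3 (cost 193≤566, mass 1489≤1742, torque 27.2≥12.4, efficiency 75≥73).
D2: not dominated.
D3: not dominated.
D4: not dominated.
D5: not dominated.
D6: not dominated (best efficiency).
D7: not dominated (best cost).
D8: not dominated.
D9: not dominated (best mass).
Pareto-optimal: D2, D3, D4, D5, D6, D7, D8, D9 → 8.

8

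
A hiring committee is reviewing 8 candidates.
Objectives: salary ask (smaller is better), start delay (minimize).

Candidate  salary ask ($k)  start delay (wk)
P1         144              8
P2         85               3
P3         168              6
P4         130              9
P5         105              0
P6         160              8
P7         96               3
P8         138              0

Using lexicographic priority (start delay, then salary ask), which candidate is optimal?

P5

First minimize start delay: best is 0, kept {P5, P8}.
Then minimize salary ask: best is 105, kept {P5}.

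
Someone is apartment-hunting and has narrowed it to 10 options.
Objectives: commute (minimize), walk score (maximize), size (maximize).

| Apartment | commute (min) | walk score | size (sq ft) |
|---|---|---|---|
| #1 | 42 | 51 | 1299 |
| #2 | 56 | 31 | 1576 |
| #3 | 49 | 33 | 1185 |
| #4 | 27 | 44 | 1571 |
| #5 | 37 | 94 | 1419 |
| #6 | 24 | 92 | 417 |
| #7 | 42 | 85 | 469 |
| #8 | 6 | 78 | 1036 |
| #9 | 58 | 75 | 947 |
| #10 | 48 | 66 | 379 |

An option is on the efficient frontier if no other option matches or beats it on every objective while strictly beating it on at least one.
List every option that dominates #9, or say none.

#5, #8

#5: commute 37≤58, walk score 94≥75, size 1419≥947 — dominates #9.
#8: commute 6≤58, walk score 78≥75, size 1036≥947 — dominates #9.
Others (#1, #2, #3, #4, #6, #7, #10) are each worse than #9 on at least one objective.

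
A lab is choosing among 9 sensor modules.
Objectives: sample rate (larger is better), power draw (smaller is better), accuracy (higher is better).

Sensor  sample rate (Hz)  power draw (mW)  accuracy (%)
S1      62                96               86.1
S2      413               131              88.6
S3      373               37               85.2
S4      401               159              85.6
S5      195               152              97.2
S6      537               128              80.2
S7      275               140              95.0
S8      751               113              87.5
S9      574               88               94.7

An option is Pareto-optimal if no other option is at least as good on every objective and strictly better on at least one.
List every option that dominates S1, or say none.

S9

S9: sample rate 574≥62, power draw 88≤96, accuracy 94.7≥86.1 — dominates S1.
Others (S2, S3, S4, S5, S6, S7, S8) are each worse than S1 on at least one objective.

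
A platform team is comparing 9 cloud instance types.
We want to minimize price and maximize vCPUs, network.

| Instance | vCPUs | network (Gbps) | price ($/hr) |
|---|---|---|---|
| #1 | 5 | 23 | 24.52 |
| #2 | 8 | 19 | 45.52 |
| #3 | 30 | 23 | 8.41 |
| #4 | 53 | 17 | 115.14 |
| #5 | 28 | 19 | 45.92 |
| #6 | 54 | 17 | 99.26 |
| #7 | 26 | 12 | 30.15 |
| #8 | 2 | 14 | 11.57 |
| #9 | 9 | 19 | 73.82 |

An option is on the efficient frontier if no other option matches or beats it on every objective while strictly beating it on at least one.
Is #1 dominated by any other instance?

#3 vs #1: vCPUs 30≥5, network 23≥23, price 8.41≤24.52 — #3 is at least as good on every objective and strictly better on at least one, so #3 dominates #1.

Yes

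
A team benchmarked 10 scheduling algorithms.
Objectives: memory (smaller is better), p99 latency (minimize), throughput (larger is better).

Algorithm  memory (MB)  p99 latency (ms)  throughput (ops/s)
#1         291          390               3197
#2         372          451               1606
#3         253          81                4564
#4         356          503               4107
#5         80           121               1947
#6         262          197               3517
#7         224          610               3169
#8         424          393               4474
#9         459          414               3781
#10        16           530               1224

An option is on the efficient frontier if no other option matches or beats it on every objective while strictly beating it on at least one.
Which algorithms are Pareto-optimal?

#3, #5, #7, #10

#1: dominated by #3 (memory 253≤291, p99 latency 81≤390, throughput 4564≥3197).
#2: dominated by #1 (memory 291≤372, p99 latency 390≤451, throughput 3197≥1606).
#3: not dominated (best p99 latency).
#4: dominated by #3 (memory 253≤356, p99 latency 81≤503, throughput 4564≥4107).
#5: not dominated.
#6: dominated by #3 (memory 253≤262, p99 latency 81≤197, throughput 4564≥3517).
#7: not dominated.
#8: dominated by #3 (memory 253≤424, p99 latency 81≤393, throughput 4564≥4474).
#9: dominated by #3 (memory 253≤459, p99 latency 81≤414, throughput 4564≥3781).
#10: not dominated (best memory).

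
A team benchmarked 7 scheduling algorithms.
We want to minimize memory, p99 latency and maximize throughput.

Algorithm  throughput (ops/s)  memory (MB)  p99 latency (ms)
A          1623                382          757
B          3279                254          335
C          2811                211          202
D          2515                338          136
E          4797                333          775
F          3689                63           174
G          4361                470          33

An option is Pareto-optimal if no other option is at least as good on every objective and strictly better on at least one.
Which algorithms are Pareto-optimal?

D, E, F, G

A: dominated by B (throughput 3279≥1623, memory 254≤382, p99 latency 335≤757).
B: dominated by F (throughput 3689≥3279, memory 63≤254, p99 latency 174≤335).
C: dominated by F (throughput 3689≥2811, memory 63≤211, p99 latency 174≤202).
D: not dominated.
E: not dominated (best throughput).
F: not dominated (best memory).
G: not dominated (best p99 latency).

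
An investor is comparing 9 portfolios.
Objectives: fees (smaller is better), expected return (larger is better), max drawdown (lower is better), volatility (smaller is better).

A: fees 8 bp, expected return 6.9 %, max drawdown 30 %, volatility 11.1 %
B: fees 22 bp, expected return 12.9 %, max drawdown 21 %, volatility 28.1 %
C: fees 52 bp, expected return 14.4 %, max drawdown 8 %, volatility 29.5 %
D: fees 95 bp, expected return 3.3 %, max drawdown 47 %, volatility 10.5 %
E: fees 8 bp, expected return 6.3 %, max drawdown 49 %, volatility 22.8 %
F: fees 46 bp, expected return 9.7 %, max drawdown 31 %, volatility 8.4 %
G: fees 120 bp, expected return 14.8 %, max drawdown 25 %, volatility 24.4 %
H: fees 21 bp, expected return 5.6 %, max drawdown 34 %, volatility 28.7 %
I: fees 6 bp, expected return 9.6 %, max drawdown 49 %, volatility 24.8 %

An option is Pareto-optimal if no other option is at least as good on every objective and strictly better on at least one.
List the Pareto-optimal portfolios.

A: not dominated.
B: not dominated.
C: not dominated (best max drawdown).
D: dominated by F (fees 46≤95, expected return 9.7≥3.3, max drawdown 31≤47, volatility 8.4≤10.5).
E: dominated by A (fees 8≤8, expected return 6.9≥6.3, max drawdown 30≤49, volatility 11.1≤22.8).
F: not dominated (best volatility).
G: not dominated (best expected return).
H: dominated by A (fees 8≤21, expected return 6.9≥5.6, max drawdown 30≤34, volatility 11.1≤28.7).
I: not dominated (best fees).

A, B, C, F, G, I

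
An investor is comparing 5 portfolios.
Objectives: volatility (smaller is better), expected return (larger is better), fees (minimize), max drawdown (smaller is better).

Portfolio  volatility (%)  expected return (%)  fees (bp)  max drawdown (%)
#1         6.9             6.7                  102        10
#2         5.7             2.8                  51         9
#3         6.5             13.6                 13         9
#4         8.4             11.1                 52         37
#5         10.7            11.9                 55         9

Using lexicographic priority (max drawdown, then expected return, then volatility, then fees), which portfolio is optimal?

#3

First minimize max drawdown: best is 9, kept {#2, #3, #5}.
Then maximize expected return: best is 13.6, kept {#3}.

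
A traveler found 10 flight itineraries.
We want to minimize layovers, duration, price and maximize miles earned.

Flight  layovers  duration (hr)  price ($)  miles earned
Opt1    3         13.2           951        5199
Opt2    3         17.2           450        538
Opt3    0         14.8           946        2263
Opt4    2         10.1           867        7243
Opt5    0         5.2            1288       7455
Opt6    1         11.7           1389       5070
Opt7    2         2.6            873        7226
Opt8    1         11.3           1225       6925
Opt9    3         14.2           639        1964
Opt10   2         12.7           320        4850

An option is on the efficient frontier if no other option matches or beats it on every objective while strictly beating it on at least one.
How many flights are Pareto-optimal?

6

Opt1: dominated by Opt4 (layovers 2≤3, duration 10.1≤13.2, price 867≤951, miles earned 7243≥5199).
Opt2: dominated by Opt10 (layovers 2≤3, duration 12.7≤17.2, price 320≤450, miles earned 4850≥538).
Opt3: not dominated.
Opt4: not dominated.
Opt5: not dominated (best miles earned).
Opt6: dominated by Opt5 (layovers 0≤1, duration 5.2≤11.7, price 1288≤1389, miles earned 7455≥5070).
Opt7: not dominated (best duration).
Opt8: not dominated.
Opt9: dominated by Opt10 (layovers 2≤3, duration 12.7≤14.2, price 320≤639, miles earned 4850≥1964).
Opt10: not dominated (best price).
Pareto-optimal: Opt3, Opt4, Opt5, Opt7, Opt8, Opt10 → 6.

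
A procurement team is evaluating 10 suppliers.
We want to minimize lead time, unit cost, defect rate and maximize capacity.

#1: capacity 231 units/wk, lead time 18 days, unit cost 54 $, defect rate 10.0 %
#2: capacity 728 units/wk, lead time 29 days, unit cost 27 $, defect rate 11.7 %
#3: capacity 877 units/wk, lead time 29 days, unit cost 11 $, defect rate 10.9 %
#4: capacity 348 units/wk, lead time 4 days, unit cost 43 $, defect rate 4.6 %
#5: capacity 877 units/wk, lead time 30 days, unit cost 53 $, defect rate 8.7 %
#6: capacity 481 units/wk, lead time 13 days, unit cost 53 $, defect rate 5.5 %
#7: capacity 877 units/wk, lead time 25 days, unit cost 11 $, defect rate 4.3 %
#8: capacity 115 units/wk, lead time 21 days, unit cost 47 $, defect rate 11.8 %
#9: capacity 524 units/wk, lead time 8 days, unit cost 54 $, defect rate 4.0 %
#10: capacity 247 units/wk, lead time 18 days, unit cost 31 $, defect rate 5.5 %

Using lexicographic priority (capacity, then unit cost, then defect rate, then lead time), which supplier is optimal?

First maximize capacity: best is 877, kept {#3, #5, #7}.
Then minimize unit cost: best is 11, kept {#3, #7}.
Then minimize defect rate: best is 4.3, kept {#7}.

#7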